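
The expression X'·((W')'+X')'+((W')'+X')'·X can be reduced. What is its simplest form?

X'·((W')'+X')'+((W')'+X')'·X
= ((W')'+X')'   (distribution)
= W'·X   (De Morgan)

W'·X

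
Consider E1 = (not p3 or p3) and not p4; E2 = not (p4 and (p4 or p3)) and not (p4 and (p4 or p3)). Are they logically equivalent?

Yes

E1: (not p3 or p3) and not p4
    = not p4   — complement / identity
E2: not (p4 and (p4 or p3)) and not (p4 and (p4 or p3))
    = not (p4 and (p4 or p3))   — idempotence
    = not p4   — absorption
Both reduce to not p4, so they are equivalent.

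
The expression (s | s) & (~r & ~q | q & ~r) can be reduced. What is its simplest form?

s & ~r

(s | s) & (~r & ~q | q & ~r)
= (s | s) & ~r   — distribution
= s & ~r   — idempotence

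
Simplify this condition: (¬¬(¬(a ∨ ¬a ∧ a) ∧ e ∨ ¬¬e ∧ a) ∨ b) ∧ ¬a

(¬¬(¬(a ∨ ¬a ∧ a) ∧ e ∨ ¬¬e ∧ a) ∨ b) ∧ ¬a
= (¬¬(¬(a ∨ ¬a ∧ a) ∧ e ∨ e ∧ a) ∨ b) ∧ ¬a   — double negation
= (¬¬(¬a ∧ e ∨ e ∧ a) ∨ b) ∧ ¬a   — complement / identity
= (¬a ∧ e ∨ e ∧ a ∨ b) ∧ ¬a   — double negation
= (e ∨ b) ∧ ¬a   — distribution

(e ∨ b) ∧ ¬a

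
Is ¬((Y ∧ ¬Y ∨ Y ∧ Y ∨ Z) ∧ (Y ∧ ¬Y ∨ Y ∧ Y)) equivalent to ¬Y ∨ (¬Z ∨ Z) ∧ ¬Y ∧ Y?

Yes

E1: ¬((Y ∧ ¬Y ∨ Y ∧ Y ∨ Z) ∧ (Y ∧ ¬Y ∨ Y ∧ Y))
    = ¬(Y ∧ ¬Y ∨ Y ∧ Y)
    = ¬Y
E2: ¬Y ∨ (¬Z ∨ Z) ∧ ¬Y ∧ Y
    = ¬Y ∨ ¬Y ∧ Y
    = ¬Y
Both reduce to ¬Y, so they are equivalent.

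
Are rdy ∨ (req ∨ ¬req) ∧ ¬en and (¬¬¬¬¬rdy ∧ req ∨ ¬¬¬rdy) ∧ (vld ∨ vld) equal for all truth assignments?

No

E1: rdy ∨ (req ∨ ¬req) ∧ ¬en
    = rdy ∨ ¬en   (complement / identity)
E2: (¬¬¬¬¬rdy ∧ req ∨ ¬¬¬rdy) ∧ (vld ∨ vld)
    = (¬¬¬rdy ∧ req ∨ ¬¬¬rdy) ∧ (vld ∨ vld)   (double negation)
    = (¬¬¬rdy ∧ req ∨ ¬¬¬rdy) ∧ vld   (idempotence)
    = ¬¬¬rdy ∧ vld   (absorption)
    = ¬rdy ∧ vld   (double negation)
These differ: at en=0, rdy=1, req=0, vld=0, E1 = 1 but E2 = 0.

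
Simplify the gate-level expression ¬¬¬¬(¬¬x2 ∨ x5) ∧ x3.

(x2 ∨ x5) ∧ x3

¬¬¬¬(¬¬x2 ∨ x5) ∧ x3
= ¬¬(¬¬x2 ∨ x5) ∧ x3   [double negation]
= (¬¬x2 ∨ x5) ∧ x3   [double negation]
= (x2 ∨ x5) ∧ x3   [double negation]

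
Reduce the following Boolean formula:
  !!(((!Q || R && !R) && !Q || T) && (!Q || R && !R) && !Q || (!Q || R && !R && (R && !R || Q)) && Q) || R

!!(((!Q || R && !R) && !Q || T) && (!Q || R && !R) && !Q || (!Q || R && !R && (R && !R || Q)) && Q) || R
= !!((!Q || R && !R) && !Q || (!Q || R && !R && (R && !R || Q)) && Q) || R   [absorption]
= !!((!Q || R && !R) && !Q || (!Q || R && !R) && Q) || R   [absorption]
= !!(!Q || R && !R) || R   [distribution]
= !!!Q || R   [complement / identity]
= !Q || R   [double negation]

!Q || R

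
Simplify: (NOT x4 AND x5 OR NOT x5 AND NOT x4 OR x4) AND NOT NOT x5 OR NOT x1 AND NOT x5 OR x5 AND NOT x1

(NOT x4 AND x5 OR NOT x5 AND NOT x4 OR x4) AND NOT NOT x5 OR NOT x1 AND NOT x5 OR x5 AND NOT x1
= (NOT x4 OR x4) AND NOT NOT x5 OR NOT x1 AND NOT x5 OR x5 AND NOT x1
= (NOT x4 OR x4) AND NOT NOT x5 OR NOT x1
= NOT NOT x5 OR NOT x1
= x5 OR NOT x1

x5 OR NOT x1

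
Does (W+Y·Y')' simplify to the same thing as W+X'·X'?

E1: (W+Y·Y')'
    = W'   (complement / identity)
E2: W+X'·X'
    = W+X'   (idempotence)
These differ: at W=1, X=0, Y=0, E1 = 0 but E2 = 1.

No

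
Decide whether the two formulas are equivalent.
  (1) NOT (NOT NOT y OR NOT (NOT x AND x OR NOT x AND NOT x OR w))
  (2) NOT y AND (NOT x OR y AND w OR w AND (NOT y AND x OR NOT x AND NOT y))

Yes

E1: NOT (NOT NOT y OR NOT (NOT x AND x OR NOT x AND NOT x OR w))
    = NOT y AND (NOT x AND x OR NOT x AND NOT x OR w)   (De Morgan)
    = NOT y AND (NOT x OR w)   (distribution)
E2: NOT y AND (NOT x OR y AND w OR w AND (NOT y AND x OR NOT x AND NOT y))
    = NOT y AND (NOT x OR y AND w OR w AND NOT y)   (distribution)
    = NOT y AND (NOT x OR w)   (distribution)
Both reduce to NOT y AND (NOT x OR w), so they are equivalent.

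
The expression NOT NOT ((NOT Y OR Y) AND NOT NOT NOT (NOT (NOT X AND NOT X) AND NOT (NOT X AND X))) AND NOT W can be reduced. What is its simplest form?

NOT X AND NOT W

NOT NOT ((NOT Y OR Y) AND NOT NOT NOT (NOT (NOT X AND NOT X) AND NOT (NOT X AND X))) AND NOT W
= NOT NOT NOT NOT NOT (NOT (NOT X AND NOT X) AND NOT (NOT X AND X)) AND NOT W   [complement / identity]
= NOT NOT NOT NOT (NOT X AND NOT X OR NOT X AND X) AND NOT W   [De Morgan]
= NOT NOT NOT NOT NOT X AND NOT W   [distribution]
= NOT NOT NOT X AND NOT W   [double negation]
= NOT X AND NOT W   [double negation]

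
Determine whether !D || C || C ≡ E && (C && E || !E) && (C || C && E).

E1: !D || C || C
    = !D || C   — idempotence
E2: E && (C && E || !E) && (C || C && E)
    = E && (!E && C || C && E)   — distribution
    = E && C   — distribution
These differ: at C=0, D=0, E=0, E1 = 1 but E2 = 0.

No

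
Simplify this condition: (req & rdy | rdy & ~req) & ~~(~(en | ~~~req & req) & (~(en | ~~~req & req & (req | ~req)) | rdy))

(req & rdy | rdy & ~req) & ~~(~(en | ~~~req & req) & (~(en | ~~~req & req & (req | ~req)) | rdy))
= (req & rdy | rdy & ~req) & ~~(~(en | ~~~req & req) & (~(en | ~~~req & req) | rdy))   [complement / identity]
= (req & rdy | rdy & ~req) & ~~~(en | ~~~req & req)   [absorption]
= (req & rdy | rdy & ~req) & ~~~(en | ~req & req)   [double negation]
= (req & rdy | rdy & ~req) & ~(en | ~req & req)   [double negation]
= rdy & ~(en | ~req & req)   [distribution]
= rdy & ~en   [complement / identity]

rdy & ~en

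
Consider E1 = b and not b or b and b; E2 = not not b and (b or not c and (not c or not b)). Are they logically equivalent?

E1: b and not b or b and b
    = b   [distribution]
E2: not not b and (b or not c and (not c or not b))
    = not not b and (b or not c)   [absorption]
    = b and (b or not c)   [double negation]
    = b   [absorption]
Both reduce to b, so they are equivalent.

Yes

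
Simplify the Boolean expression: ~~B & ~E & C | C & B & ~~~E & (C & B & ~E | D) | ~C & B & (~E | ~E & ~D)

B & ~E

~~B & ~E & C | C & B & ~~~E & (C & B & ~E | D) | ~C & B & (~E | ~E & ~D)
= ~~B & ~E & C | C & B & ~~~E & (C & B & ~E | D) | ~C & B & ~E   [absorption]
= ~~B & ~E & C | C & B & ~E & (C & B & ~E | D) | ~C & B & ~E   [double negation]
= ~~B & ~E & C | C & B & ~E | ~C & B & ~E   [absorption]
= ~~B & ~E & C | B & ~E   [distribution]
= B & ~E & C | B & ~E   [double negation]
= B & ~E   [absorption]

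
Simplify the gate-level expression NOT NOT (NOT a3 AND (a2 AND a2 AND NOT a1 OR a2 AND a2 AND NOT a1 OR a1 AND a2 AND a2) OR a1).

NOT a3 AND a2 OR a1

NOT NOT (NOT a3 AND (a2 AND a2 AND NOT a1 OR a2 AND a2 AND NOT a1 OR a1 AND a2 AND a2) OR a1)
= NOT NOT (NOT a3 AND (a2 AND a2 AND NOT a1 OR a1 AND a2 AND a2) OR a1)   [idempotence]
= NOT NOT (NOT a3 AND a2 AND a2 OR a1)   [distribution]
= NOT a3 AND a2 AND a2 OR a1   [double negation]
= NOT a3 AND a2 OR a1   [idempotence]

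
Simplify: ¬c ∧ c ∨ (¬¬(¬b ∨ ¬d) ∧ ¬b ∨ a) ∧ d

(¬b ∨ a) ∧ d

¬c ∧ c ∨ (¬¬(¬b ∨ ¬d) ∧ ¬b ∨ a) ∧ d
= ¬c ∧ c ∨ ((¬b ∨ ¬d) ∧ ¬b ∨ a) ∧ d   (double negation)
= ¬c ∧ c ∨ (¬b ∨ a) ∧ d   (absorption)
= (¬b ∨ a) ∧ d   (complement / identity)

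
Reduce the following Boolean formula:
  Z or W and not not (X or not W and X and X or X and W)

Z or W and X

Z or W and not not (X or not W and X and X or X and W)
= Z or W and not not (X or not W and X or X and W)   (idempotence)
= Z or W and not not (X or X)   (distribution)
= Z or W and not not X   (idempotence)
= Z or W and X   (double negation)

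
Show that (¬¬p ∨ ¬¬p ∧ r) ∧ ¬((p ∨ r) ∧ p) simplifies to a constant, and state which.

(¬¬p ∨ ¬¬p ∧ r) ∧ ¬((p ∨ r) ∧ p)
= (¬¬p ∨ ¬¬p ∧ r) ∧ ¬p   [absorption]
= ¬¬p ∧ ¬p   [absorption]
= p ∧ ¬p   [double negation]
= False   [complement]

False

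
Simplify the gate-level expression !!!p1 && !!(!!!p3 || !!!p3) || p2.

!!!p1 && !!(!!!p3 || !!!p3) || p2
= !!!p1 && !(!!p3 && !!p3) || p2
= !p1 && !(!!p3 && !!p3) || p2
= !p1 && !!!p3 || p2
= !p1 && !p3 || p2

!p1 && !p3 || p2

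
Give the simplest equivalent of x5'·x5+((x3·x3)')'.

x3

x5'·x5+((x3·x3)')'
= ((x3·x3)')'
= x3·x3
= x3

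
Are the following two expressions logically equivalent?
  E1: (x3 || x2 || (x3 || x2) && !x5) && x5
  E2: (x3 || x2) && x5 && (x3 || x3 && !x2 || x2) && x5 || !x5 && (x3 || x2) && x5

E1: (x3 || x2 || (x3 || x2) && !x5) && x5
    = (x3 || x2) && x5
E2: (x3 || x2) && x5 && (x3 || x3 && !x2 || x2) && x5 || !x5 && (x3 || x2) && x5
    = ((x3 || x3 && !x2 || x2) && x5 || !x5) && (x3 || x2) && x5
    = ((x3 || x2) && x5 || !x5) && (x3 || x2) && x5
    = (x3 || x2) && x5
Both reduce to (x3 || x2) && x5, so they are equivalent.

Yes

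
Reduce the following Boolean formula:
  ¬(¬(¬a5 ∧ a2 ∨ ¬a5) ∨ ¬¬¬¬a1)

¬a5 ∧ ¬a1

¬(¬(¬a5 ∧ a2 ∨ ¬a5) ∨ ¬¬¬¬a1)
= ¬(¬¬a5 ∨ ¬¬¬¬a1)   (absorption)
= ¬a5 ∧ ¬¬¬a1   (De Morgan)
= ¬a5 ∧ ¬a1   (double negation)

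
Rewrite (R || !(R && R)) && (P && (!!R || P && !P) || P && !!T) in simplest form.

(R || T) && P

(R || !(R && R)) && (P && (!!R || P && !P) || P && !!T)
= (R || !(R && R)) && (P && (R || P && !P) || P && !!T)
= (R || !R) && (P && (R || P && !P) || P && !!T)
= (R || !R) && (P && R || P && !!T)
= (R || !R) && (P && R || P && T)
= (R || !R) && (R || T) && P
= (R || T) && P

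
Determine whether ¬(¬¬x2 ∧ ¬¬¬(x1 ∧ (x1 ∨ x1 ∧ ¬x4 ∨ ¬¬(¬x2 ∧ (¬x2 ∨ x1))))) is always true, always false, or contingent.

contingent

¬(¬¬x2 ∧ ¬¬¬(x1 ∧ (x1 ∨ x1 ∧ ¬x4 ∨ ¬¬(¬x2 ∧ (¬x2 ∨ x1)))))
= ¬(¬¬x2 ∧ ¬(x1 ∧ (x1 ∨ x1 ∧ ¬x4 ∨ ¬¬(¬x2 ∧ (¬x2 ∨ x1)))))
= ¬(¬¬x2 ∧ ¬(x1 ∧ (x1 ∨ x1 ∧ ¬x4 ∨ ¬¬¬x2)))
= ¬(¬¬x2 ∧ ¬(x1 ∧ (x1 ∨ x1 ∧ ¬x4 ∨ ¬x2)))
= ¬(¬¬x2 ∧ ¬(x1 ∧ (x1 ∨ ¬x2)))
= ¬(¬¬x2 ∧ ¬x1)
= ¬x2 ∨ x1
This depends on x1, x2, so it is not a constant.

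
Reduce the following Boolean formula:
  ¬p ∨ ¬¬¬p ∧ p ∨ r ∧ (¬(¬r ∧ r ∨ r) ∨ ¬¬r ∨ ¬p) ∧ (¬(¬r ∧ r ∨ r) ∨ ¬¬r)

¬p ∨ ¬¬¬p ∧ p ∨ r ∧ (¬(¬r ∧ r ∨ r) ∨ ¬¬r ∨ ¬p) ∧ (¬(¬r ∧ r ∨ r) ∨ ¬¬r)
= ¬p ∨ ¬¬¬p ∧ p ∨ r ∧ (¬(¬r ∧ r ∨ r) ∨ ¬¬r)   (absorption)
= ¬p ∨ ¬¬¬p ∧ p ∨ r ∧ (¬r ∨ ¬¬r)   (complement / identity)
= ¬p ∨ ¬p ∧ p ∨ r ∧ (¬r ∨ ¬¬r)   (double negation)
= ¬p ∨ ¬p ∧ p ∨ r ∧ (¬r ∨ r)   (double negation)
= ¬p ∨ ¬p ∧ p ∨ r   (complement / identity)
= ¬p ∨ r   (complement / identity)

¬p ∨ r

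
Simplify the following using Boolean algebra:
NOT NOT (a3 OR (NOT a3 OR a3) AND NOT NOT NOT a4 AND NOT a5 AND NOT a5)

NOT NOT (a3 OR (NOT a3 OR a3) AND NOT NOT NOT a4 AND NOT a5 AND NOT a5)
= NOT NOT (a3 OR (NOT a3 OR a3) AND NOT a4 AND NOT a5 AND NOT a5)   (double negation)
= NOT NOT (a3 OR NOT a4 AND NOT a5 AND NOT a5)   (complement / identity)
= a3 OR NOT a4 AND NOT a5 AND NOT a5   (double negation)
= a3 OR NOT a4 AND NOT a5   (idempotence)

a3 OR NOT a4 AND NOT a5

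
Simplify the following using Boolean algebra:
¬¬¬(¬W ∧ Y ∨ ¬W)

¬¬¬(¬W ∧ Y ∨ ¬W)
= ¬(¬W ∧ Y ∨ ¬W)   (double negation)
= ¬¬W   (absorption)
= W   (double negation)

W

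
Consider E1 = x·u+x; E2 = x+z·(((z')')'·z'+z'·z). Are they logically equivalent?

Yes

E1: x·u+x
    = x   [absorption]
E2: x+z·(((z')')'·z'+z'·z)
    = x+z·(z'·z'+z'·z)   [double negation]
    = x+z·z'   [distribution]
    = x   [complement / identity]
Both reduce to x, so they are equivalent.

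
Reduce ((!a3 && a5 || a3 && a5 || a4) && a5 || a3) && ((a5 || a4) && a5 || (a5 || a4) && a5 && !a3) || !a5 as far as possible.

true

((!a3 && a5 || a3 && a5 || a4) && a5 || a3) && ((a5 || a4) && a5 || (a5 || a4) && a5 && !a3) || !a5
= ((a5 || a4) && a5 || a3) && ((a5 || a4) && a5 || (a5 || a4) && a5 && !a3) || !a5
= ((a5 || a4) && a5 || a3) && (a5 || a4) && a5 || !a5
= (a5 || a4) && a5 || !a5
= a5 || !a5
= true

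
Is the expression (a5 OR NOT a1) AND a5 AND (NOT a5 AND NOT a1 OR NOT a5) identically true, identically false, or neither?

identically false

(a5 OR NOT a1) AND a5 AND (NOT a5 AND NOT a1 OR NOT a5)
= a5 AND (NOT a5 AND NOT a1 OR NOT a5)   [absorption]
= a5 AND NOT a5   [absorption]
= FALSE   [complement]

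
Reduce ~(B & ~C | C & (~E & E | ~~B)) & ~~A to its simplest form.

~(B & ~C | C & (~E & E | ~~B)) & ~~A
= ~(B & ~C | C & ~~B) & ~~A   (complement / identity)
= ~(B & ~C | C & ~~B) & A   (double negation)
= ~(B & ~C | C & B) & A   (double negation)
= ~B & A   (distribution)

~B & A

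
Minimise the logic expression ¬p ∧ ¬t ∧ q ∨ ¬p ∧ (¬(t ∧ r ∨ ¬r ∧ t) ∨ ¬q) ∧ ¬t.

¬p ∧ ¬t

¬p ∧ ¬t ∧ q ∨ ¬p ∧ (¬(t ∧ r ∨ ¬r ∧ t) ∨ ¬q) ∧ ¬t
= ¬p ∧ ¬t ∧ q ∨ ¬p ∧ (¬t ∨ ¬q) ∧ ¬t   — distribution
= ¬p ∧ ¬t ∧ q ∨ ¬p ∧ ¬t   — absorption
= ¬p ∧ ¬t   — absorption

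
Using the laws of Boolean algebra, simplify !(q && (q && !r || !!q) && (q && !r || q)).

!q

!(q && (q && !r || !!q) && (q && !r || q))
= !(q && (q && !r || q) && (q && !r || q))   [double negation]
= !(q && (q && !r || q))   [idempotence]
= !(q && q)   [absorption]
= !q   [idempotence]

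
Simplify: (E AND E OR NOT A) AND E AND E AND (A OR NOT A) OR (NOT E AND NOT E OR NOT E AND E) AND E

(E AND E OR NOT A) AND E AND E AND (A OR NOT A) OR (NOT E AND NOT E OR NOT E AND E) AND E
= E AND E AND (A OR NOT A) OR (NOT E AND NOT E OR NOT E AND E) AND E   [absorption]
= E AND E AND (A OR NOT A) OR NOT E AND E   [distribution]
= E AND E OR NOT E AND E   [complement / identity]
= E   [distribution]

E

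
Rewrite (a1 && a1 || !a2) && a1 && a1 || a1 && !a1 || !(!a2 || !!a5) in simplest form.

a1 || a2 && !a5

(a1 && a1 || !a2) && a1 && a1 || a1 && !a1 || !(!a2 || !!a5)
= a1 && a1 || a1 && !a1 || !(!a2 || !!a5)   [absorption]
= a1 || !(!a2 || !!a5)   [distribution]
= a1 || a2 && !a5   [De Morgan]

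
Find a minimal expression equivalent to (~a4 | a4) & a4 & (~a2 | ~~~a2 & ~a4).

(~a4 | a4) & a4 & (~a2 | ~~~a2 & ~a4)
= (~a4 | a4) & a4 & (~a2 | ~a2 & ~a4)   [double negation]
= (~a4 | a4) & a4 & ~a2   [absorption]
= a4 & ~a2   [complement / identity]

a4 & ~a2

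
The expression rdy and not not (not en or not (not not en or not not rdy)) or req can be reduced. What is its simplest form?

rdy and not en or req

rdy and not not (not en or not (not not en or not not rdy)) or req
= rdy and not not (not en or not en and not rdy) or req
= rdy and (not en or not en and not rdy) or req
= rdy and not en or req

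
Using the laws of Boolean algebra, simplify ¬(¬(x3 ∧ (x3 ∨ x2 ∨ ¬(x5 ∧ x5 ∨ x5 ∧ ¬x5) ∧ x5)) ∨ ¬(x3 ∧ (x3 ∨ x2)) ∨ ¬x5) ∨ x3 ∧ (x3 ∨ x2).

¬(¬(x3 ∧ (x3 ∨ x2 ∨ ¬(x5 ∧ x5 ∨ x5 ∧ ¬x5) ∧ x5)) ∨ ¬(x3 ∧ (x3 ∨ x2)) ∨ ¬x5) ∨ x3 ∧ (x3 ∨ x2)
= ¬(¬(x3 ∧ (x3 ∨ x2 ∨ ¬x5 ∧ x5)) ∨ ¬(x3 ∧ (x3 ∨ x2)) ∨ ¬x5) ∨ x3 ∧ (x3 ∨ x2)   (distribution)
= ¬(¬(x3 ∧ (x3 ∨ x2)) ∨ ¬(x3 ∧ (x3 ∨ x2)) ∨ ¬x5) ∨ x3 ∧ (x3 ∨ x2)   (complement / identity)
= ¬(¬(x3 ∧ (x3 ∨ x2)) ∨ ¬x5) ∨ x3 ∧ (x3 ∨ x2)   (idempotence)
= x3 ∧ (x3 ∨ x2) ∧ x5 ∨ x3 ∧ (x3 ∨ x2)   (De Morgan)
= x3 ∧ (x3 ∨ x2)   (absorption)
= x3   (absorption)

x3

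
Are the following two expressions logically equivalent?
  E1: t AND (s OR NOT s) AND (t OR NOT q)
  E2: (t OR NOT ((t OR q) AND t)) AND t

Yes

E1: t AND (s OR NOT s) AND (t OR NOT q)
    = t AND (t OR NOT q)   — complement / identity
    = t   — absorption
E2: (t OR NOT ((t OR q) AND t)) AND t
    = (t OR NOT t) AND t   — absorption
    = t   — complement / identity
Both reduce to t, so they are equivalent.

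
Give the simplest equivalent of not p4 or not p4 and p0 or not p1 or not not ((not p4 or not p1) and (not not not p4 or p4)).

not p4 or not p4 and p0 or not p1 or not not ((not p4 or not p1) and (not not not p4 or p4))
= not p4 or not p1 or not not ((not p4 or not p1) and (not not not p4 or p4))   [absorption]
= not p4 or not p1 or (not p4 or not p1) and (not not not p4 or p4)   [double negation]
= not p4 or not p1 or (not p4 or not p1) and (not p4 or p4)   [double negation]
= not p4 or not p1 or not p4 or not p1   [complement / identity]
= not p4 or not p1   [idempotence]

not p4 or not p1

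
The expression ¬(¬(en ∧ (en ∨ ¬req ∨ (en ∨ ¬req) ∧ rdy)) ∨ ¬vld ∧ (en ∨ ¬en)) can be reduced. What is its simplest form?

en ∧ vld

¬(¬(en ∧ (en ∨ ¬req ∨ (en ∨ ¬req) ∧ rdy)) ∨ ¬vld ∧ (en ∨ ¬en))
= ¬(¬(en ∧ (en ∨ ¬req)) ∨ ¬vld ∧ (en ∨ ¬en))   [absorption]
= ¬(¬(en ∧ (en ∨ ¬req)) ∨ ¬vld)   [complement / identity]
= en ∧ (en ∨ ¬req) ∧ vld   [De Morgan]
= en ∧ vld   [absorption]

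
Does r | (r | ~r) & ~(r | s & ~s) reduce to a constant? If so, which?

yes, True

r | (r | ~r) & ~(r | s & ~s)
= r | (r | ~r) & ~r   — complement / identity
= r | ~r   — complement / identity
= 1   — complement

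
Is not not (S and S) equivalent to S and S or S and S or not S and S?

Yes

E1: not not (S and S)
    = not not S   — idempotence
    = S   — double negation
E2: S and S or S and S or not S and S
    = S and S or not S and S   — idempotence
    = S   — distribution
Both reduce to S, so they are equivalent.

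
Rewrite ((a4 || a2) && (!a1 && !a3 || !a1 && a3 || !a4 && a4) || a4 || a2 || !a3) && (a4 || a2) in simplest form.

((a4 || a2) && (!a1 && !a3 || !a1 && a3 || !a4 && a4) || a4 || a2 || !a3) && (a4 || a2)
= ((a4 || a2) && (!a1 && !a3 || !a1 && a3) || a4 || a2 || !a3) && (a4 || a2)   (complement / identity)
= ((a4 || a2) && !a1 || a4 || a2 || !a3) && (a4 || a2)   (distribution)
= (a4 || a2 || !a3) && (a4 || a2)   (absorption)
= a4 || a2   (absorption)

a4 || a2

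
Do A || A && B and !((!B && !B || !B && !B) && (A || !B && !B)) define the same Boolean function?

E1: A || A && B
    = A   — absorption
E2: !((!B && !B || !B && !B) && (A || !B && !B))
    = !(!B && !B && A || !B && !B)   — distribution
    = !(!B && !B)   — absorption
    = B || B   — De Morgan
    = B   — idempotence
These differ: at A=0, B=1, E1 = 0 but E2 = 1.

No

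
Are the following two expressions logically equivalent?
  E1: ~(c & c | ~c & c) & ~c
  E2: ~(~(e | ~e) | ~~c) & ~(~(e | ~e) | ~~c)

E1: ~(c & c | ~c & c) & ~c
    = ~c & ~c   — distribution
    = ~c   — idempotence
E2: ~(~(e | ~e) | ~~c) & ~(~(e | ~e) | ~~c)
    = ~(~(e | ~e) | ~~c)   — idempotence
    = (e | ~e) & ~c   — De Morgan
    = ~c   — complement / identity
Both reduce to ~c, so they are equivalent.

Yes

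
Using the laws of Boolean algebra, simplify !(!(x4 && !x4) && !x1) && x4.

x1 && x4

!(!(x4 && !x4) && !x1) && x4
= (x4 && !x4 || x1) && x4   [De Morgan]
= x1 && x4   [complement / identity]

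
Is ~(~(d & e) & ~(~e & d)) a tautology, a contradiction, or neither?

~(~(d & e) & ~(~e & d))
= d & e | ~e & d
= d
This depends on d, so it is not a constant.

neither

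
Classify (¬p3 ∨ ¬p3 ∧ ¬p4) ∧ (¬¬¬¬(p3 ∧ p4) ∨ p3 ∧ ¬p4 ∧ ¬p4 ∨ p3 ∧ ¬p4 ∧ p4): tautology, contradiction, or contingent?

contradiction

(¬p3 ∨ ¬p3 ∧ ¬p4) ∧ (¬¬¬¬(p3 ∧ p4) ∨ p3 ∧ ¬p4 ∧ ¬p4 ∨ p3 ∧ ¬p4 ∧ p4)
= (¬p3 ∨ ¬p3 ∧ ¬p4) ∧ (¬¬(p3 ∧ p4) ∨ p3 ∧ ¬p4 ∧ ¬p4 ∨ p3 ∧ ¬p4 ∧ p4)   — double negation
= (¬p3 ∨ ¬p3 ∧ ¬p4) ∧ (¬¬(p3 ∧ p4) ∨ p3 ∧ ¬p4)   — distribution
= (¬p3 ∨ ¬p3 ∧ ¬p4) ∧ (p3 ∧ p4 ∨ p3 ∧ ¬p4)   — double negation
= ¬p3 ∧ (p3 ∧ p4 ∨ p3 ∧ ¬p4)   — absorption
= ¬p3 ∧ p3   — distribution
= False   — complement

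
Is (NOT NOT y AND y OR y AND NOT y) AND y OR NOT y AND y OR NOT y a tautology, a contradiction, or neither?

(NOT NOT y AND y OR y AND NOT y) AND y OR NOT y AND y OR NOT y
= (y AND y OR y AND NOT y) AND y OR NOT y AND y OR NOT y   [double negation]
= y AND y OR NOT y AND y OR NOT y   [distribution]
= y OR NOT y   [distribution]
= TRUE   [complement]

tautology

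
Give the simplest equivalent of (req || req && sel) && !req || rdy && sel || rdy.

rdy

(req || req && sel) && !req || rdy && sel || rdy
= (req || req && sel) && !req || rdy   — absorption
= req && !req || rdy   — absorption
= rdy   — complement / identity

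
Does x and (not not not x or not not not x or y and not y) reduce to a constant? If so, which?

x and (not not not x or not not not x or y and not y)
= x and (not not not x or not not not x)
= x and not not not x
= x and not x
= False

yes, False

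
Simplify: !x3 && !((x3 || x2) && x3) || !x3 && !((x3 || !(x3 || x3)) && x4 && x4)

!x3 && !((x3 || x2) && x3) || !x3 && !((x3 || !(x3 || x3)) && x4 && x4)
= !x3 && !x3 || !x3 && !((x3 || !(x3 || x3)) && x4 && x4)   [absorption]
= !x3 && !x3 || !x3 && !((x3 || !x3) && x4 && x4)   [idempotence]
= !x3 && !x3 || !x3 && !(x4 && x4)   [complement / identity]
= !x3 && !x3 || !x3 && !x4   [idempotence]
= (!x3 || !x4) && !x3   [distribution]
= !x3   [absorption]

!x3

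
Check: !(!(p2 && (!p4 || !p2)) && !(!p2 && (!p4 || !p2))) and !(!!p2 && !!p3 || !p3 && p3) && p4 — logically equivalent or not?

E1: !(!(p2 && (!p4 || !p2)) && !(!p2 && (!p4 || !p2)))
    = p2 && (!p4 || !p2) || !p2 && (!p4 || !p2)
    = !p4 || !p2
E2: !(!!p2 && !!p3 || !p3 && p3) && p4
    = !(!!p2 && !!p3) && p4
    = (!p2 || !p3) && p4
These differ: at p2=1, p3=0, p4=0, E1 = 1 but E2 = 0.

No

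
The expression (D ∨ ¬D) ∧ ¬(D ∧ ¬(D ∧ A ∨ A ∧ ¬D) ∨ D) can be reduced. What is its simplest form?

¬D

(D ∨ ¬D) ∧ ¬(D ∧ ¬(D ∧ A ∨ A ∧ ¬D) ∨ D)
= (D ∨ ¬D) ∧ ¬(D ∧ ¬A ∨ D)   — distribution
= ¬(D ∧ ¬A ∨ D)   — complement / identity
= ¬D   — absorption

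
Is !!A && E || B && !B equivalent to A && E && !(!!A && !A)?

Yes

E1: !!A && E || B && !B
    = A && E || B && !B
    = A && E
E2: A && E && !(!!A && !A)
    = A && E && (!A || A)
    = A && E
Both reduce to A && E, so they are equivalent.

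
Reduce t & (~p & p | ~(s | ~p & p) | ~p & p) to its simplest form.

t & ~s

t & (~p & p | ~(s | ~p & p) | ~p & p)
= t & (~(s | ~p & p) | ~p & p)   [complement / identity]
= t & (~s | ~p & p)   [complement / identity]
= t & ~s   [complement / identity]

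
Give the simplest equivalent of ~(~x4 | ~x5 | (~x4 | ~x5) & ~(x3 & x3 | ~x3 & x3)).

~(~x4 | ~x5 | (~x4 | ~x5) & ~(x3 & x3 | ~x3 & x3))
= ~(~x4 | ~x5 | (~x4 | ~x5) & ~x3)   — distribution
= ~(~x4 | ~x5)   — absorption
= x4 & x5   — De Morgan

x4 & x5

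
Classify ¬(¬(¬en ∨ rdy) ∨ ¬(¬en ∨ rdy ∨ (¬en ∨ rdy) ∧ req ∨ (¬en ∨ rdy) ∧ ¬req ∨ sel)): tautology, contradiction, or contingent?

contingent

¬(¬(¬en ∨ rdy) ∨ ¬(¬en ∨ rdy ∨ (¬en ∨ rdy) ∧ req ∨ (¬en ∨ rdy) ∧ ¬req ∨ sel))
= ¬(¬(¬en ∨ rdy) ∨ ¬(¬en ∨ rdy ∨ (¬en ∨ rdy) ∧ ¬req ∨ sel))   (absorption)
= (¬en ∨ rdy) ∧ (¬en ∨ rdy ∨ (¬en ∨ rdy) ∧ ¬req ∨ sel)   (De Morgan)
= (¬en ∨ rdy) ∧ (¬en ∨ rdy ∨ sel)   (absorption)
= ¬en ∨ rdy   (absorption)
This depends on en, rdy, so it is not a constant.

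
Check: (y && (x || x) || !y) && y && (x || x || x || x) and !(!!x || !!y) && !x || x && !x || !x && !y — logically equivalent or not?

No

E1: (y && (x || x) || !y) && y && (x || x || x || x)
    = (y && (x || x) || !y) && y && (x || x)   — idempotence
    = y && (x || x)   — absorption
    = y && x   — idempotence
E2: !(!!x || !!y) && !x || x && !x || !x && !y
    = !(!!x || !!y) && !x || !x && !y   — complement / identity
    = !x && !y && !x || !x && !y   — De Morgan
    = !x && !y   — absorption
These differ: at x=0, y=0, E1 = 0 but E2 = 1.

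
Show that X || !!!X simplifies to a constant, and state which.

X || !!!X
= X || !X   — double negation
= true   — complement

true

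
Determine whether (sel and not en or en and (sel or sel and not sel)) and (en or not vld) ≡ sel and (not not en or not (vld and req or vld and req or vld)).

Yes

E1: (sel and not en or en and (sel or sel and not sel)) and (en or not vld)
    = (sel and not en or en and sel) and (en or not vld)   — complement / identity
    = sel and (en or not vld)   — distribution
E2: sel and (not not en or not (vld and req or vld and req or vld))
    = sel and (not not en or not (vld and req or vld))   — idempotence
    = sel and (not not en or not vld)   — absorption
    = sel and (en or not vld)   — double negation
Both reduce to sel and (en or not vld), so they are equivalent.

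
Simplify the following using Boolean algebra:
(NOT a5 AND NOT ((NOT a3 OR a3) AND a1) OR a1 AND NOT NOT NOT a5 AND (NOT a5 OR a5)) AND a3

(NOT a5 AND NOT ((NOT a3 OR a3) AND a1) OR a1 AND NOT NOT NOT a5 AND (NOT a5 OR a5)) AND a3
= (NOT a5 AND NOT a1 OR a1 AND NOT NOT NOT a5 AND (NOT a5 OR a5)) AND a3   [complement / identity]
= (NOT a5 AND NOT a1 OR a1 AND NOT NOT NOT a5) AND a3   [complement / identity]
= (NOT a5 AND NOT a1 OR a1 AND NOT a5) AND a3   [double negation]
= NOT a5 AND a3   [distribution]

NOT a5 AND a3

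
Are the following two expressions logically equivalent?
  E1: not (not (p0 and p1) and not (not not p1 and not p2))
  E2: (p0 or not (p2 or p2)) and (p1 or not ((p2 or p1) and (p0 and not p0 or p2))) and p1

Yes

E1: not (not (p0 and p1) and not (not not p1 and not p2))
    = p0 and p1 or not not p1 and not p2   [De Morgan]
    = p0 and p1 or p1 and not p2   [double negation]
    = (p0 or not p2) and p1   [distribution]
E2: (p0 or not (p2 or p2)) and (p1 or not ((p2 or p1) and (p0 and not p0 or p2))) and p1
    = (p0 or not p2) and (p1 or not ((p2 or p1) and (p0 and not p0 or p2))) and p1   [idempotence]
    = (p0 or not p2) and (p1 or not ((p2 or p1) and p2)) and p1   [complement / identity]
    = (p0 or not p2) and (p1 or not p2) and p1   [absorption]
    = (p0 or not p2) and p1   [absorption]
Both reduce to (p0 or not p2) and p1, so they are equivalent.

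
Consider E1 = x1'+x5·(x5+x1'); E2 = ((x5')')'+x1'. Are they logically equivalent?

E1: x1'+x5·(x5+x1')
    = x1'+x5
E2: ((x5')')'+x1'
    = x5'+x1'
These differ: at x1=1, x5=0, E1 = 0 but E2 = 1.

No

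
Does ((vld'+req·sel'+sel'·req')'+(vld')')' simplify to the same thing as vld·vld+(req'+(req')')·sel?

No

E1: ((vld'+req·sel'+sel'·req')'+(vld')')'
    = ((vld'+sel')'+(vld')')'   [distribution]
    = (vld'+sel')·vld'   [De Morgan]
    = vld'   [absorption]
E2: vld·vld+(req'+(req')')·sel
    = vld·vld+(req'+req)·sel   [double negation]
    = vld+(req'+req)·sel   [idempotence]
    = vld+sel   [complement / identity]
These differ: at req=0, sel=1, vld=1, E1 = 0 but E2 = 1.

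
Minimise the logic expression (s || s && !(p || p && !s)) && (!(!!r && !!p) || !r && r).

(s || s && !(p || p && !s)) && (!(!!r && !!p) || !r && r)
= (s || s && !p) && (!(!!r && !!p) || !r && r)   [absorption]
= s && (!(!!r && !!p) || !r && r)   [absorption]
= s && !(!!r && !!p)   [complement / identity]
= s && (!r || !p)   [De Morgan]

s && (!r || !p)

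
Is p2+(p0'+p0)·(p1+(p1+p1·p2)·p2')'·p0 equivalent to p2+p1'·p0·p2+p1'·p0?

E1: p2+(p0'+p0)·(p1+(p1+p1·p2)·p2')'·p0
    = p2+(p1+(p1+p1·p2)·p2')'·p0
    = p2+(p1+p1·p2')'·p0
    = p2+p1'·p0
E2: p2+p1'·p0·p2+p1'·p0
    = p2+p1'·p0
Both reduce to p2+p1'·p0, so they are equivalent.

Yes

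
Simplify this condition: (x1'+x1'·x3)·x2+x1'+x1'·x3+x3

x1'+x3

(x1'+x1'·x3)·x2+x1'+x1'·x3+x3
= x1'+x1'·x3+x3
= x1'+x3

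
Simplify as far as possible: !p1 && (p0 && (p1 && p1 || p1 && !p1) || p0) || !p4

!p1 && (p0 && (p1 && p1 || p1 && !p1) || p0) || !p4
= !p1 && (p0 && p1 || p0) || !p4   (distribution)
= !p1 && p0 || !p4   (absorption)

!p1 && p0 || !p4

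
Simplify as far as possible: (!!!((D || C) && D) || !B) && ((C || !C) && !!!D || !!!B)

!D || !B

(!!!((D || C) && D) || !B) && ((C || !C) && !!!D || !!!B)
= (!!!((D || C) && D) || !B) && ((C || !C) && !D || !!!B)
= (!!!D || !B) && ((C || !C) && !D || !!!B)
= (!D || !B) && ((C || !C) && !D || !!!B)
= (!D || !B) && (!D || !!!B)
= (!D || !B) && (!D || !B)
= !D || !B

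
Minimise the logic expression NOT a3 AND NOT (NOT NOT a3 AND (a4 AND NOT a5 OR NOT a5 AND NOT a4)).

NOT a3 AND NOT (NOT NOT a3 AND (a4 AND NOT a5 OR NOT a5 AND NOT a4))
= NOT a3 AND NOT (NOT NOT a3 AND NOT a5)
= NOT a3 AND (NOT a3 OR a5)
= NOT a3

NOT a3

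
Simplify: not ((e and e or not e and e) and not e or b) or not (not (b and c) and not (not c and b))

not ((e and e or not e and e) and not e or b) or not (not (b and c) and not (not c and b))
= not ((e and e or not e and e) and not e or b) or b and c or not c and b   (De Morgan)
= not (e and not e or b) or b and c or not c and b   (distribution)
= not (e and not e or b) or b   (distribution)
= not b or b   (complement / identity)
= True   (complement)

True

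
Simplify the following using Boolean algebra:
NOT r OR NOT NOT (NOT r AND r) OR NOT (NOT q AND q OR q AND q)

NOT r OR NOT NOT (NOT r AND r) OR NOT (NOT q AND q OR q AND q)
= NOT r OR NOT NOT (NOT r AND r) OR NOT q   [distribution]
= NOT r OR NOT r AND r OR NOT q   [double negation]
= NOT r OR NOT q   [complement / identity]

NOT r OR NOT q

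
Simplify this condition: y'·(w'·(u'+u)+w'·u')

y'·w'

y'·(w'·(u'+u)+w'·u')
= y'·(w'+w'·u')   — complement / identity
= y'·w'   — absorption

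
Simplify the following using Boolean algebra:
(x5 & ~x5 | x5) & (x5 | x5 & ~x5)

x5

(x5 & ~x5 | x5) & (x5 | x5 & ~x5)
= x5 & x5 | x5 & ~x5   (distribution)
= x5   (distribution)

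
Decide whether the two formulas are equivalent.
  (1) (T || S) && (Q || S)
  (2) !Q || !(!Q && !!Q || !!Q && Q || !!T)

No

E1: (T || S) && (Q || S)
    = S || T && Q   (distribution)
E2: !Q || !(!Q && !!Q || !!Q && Q || !!T)
    = !Q || !(!!Q || !!T)   (distribution)
    = !Q || !Q && !T   (De Morgan)
    = !Q   (absorption)
These differ: at Q=1, S=0, T=1, E1 = 1 but E2 = 0.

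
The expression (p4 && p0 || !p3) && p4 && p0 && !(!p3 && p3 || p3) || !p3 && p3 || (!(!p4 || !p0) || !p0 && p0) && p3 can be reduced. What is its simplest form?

p4 && p0

(p4 && p0 || !p3) && p4 && p0 && !(!p3 && p3 || p3) || !p3 && p3 || (!(!p4 || !p0) || !p0 && p0) && p3
= (p4 && p0 || !p3) && p4 && p0 && !(!p3 && p3 || p3) || !p3 && p3 || !(!p4 || !p0) && p3   [complement / identity]
= (p4 && p0 || !p3) && p4 && p0 && !(!p3 && p3 || p3) || !p3 && p3 || p4 && p0 && p3   [De Morgan]
= (p4 && p0 || !p3) && p4 && p0 && !(!p3 && p3 || p3) || p4 && p0 && p3   [complement / identity]
= (p4 && p0 || !p3) && p4 && p0 && !p3 || p4 && p0 && p3   [complement / identity]
= p4 && p0 && !p3 || p4 && p0 && p3   [absorption]
= p4 && p0   [distribution]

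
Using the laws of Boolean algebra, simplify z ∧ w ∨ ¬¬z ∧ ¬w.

z

z ∧ w ∨ ¬¬z ∧ ¬w
= z ∧ w ∨ z ∧ ¬w   (double negation)
= z   (distribution)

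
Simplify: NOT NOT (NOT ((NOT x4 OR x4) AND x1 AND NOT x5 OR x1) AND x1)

FALSE

NOT NOT (NOT ((NOT x4 OR x4) AND x1 AND NOT x5 OR x1) AND x1)
= NOT NOT (NOT (x1 AND NOT x5 OR x1) AND x1)
= NOT NOT (NOT x1 AND x1)
= NOT x1 AND x1
= FALSE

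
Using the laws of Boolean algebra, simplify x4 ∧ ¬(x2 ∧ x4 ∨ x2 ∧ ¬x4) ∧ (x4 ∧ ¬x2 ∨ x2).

x4 ∧ ¬x2

x4 ∧ ¬(x2 ∧ x4 ∨ x2 ∧ ¬x4) ∧ (x4 ∧ ¬x2 ∨ x2)
= x4 ∧ ¬x2 ∧ (x4 ∧ ¬x2 ∨ x2)   (distribution)
= x4 ∧ ¬x2   (absorption)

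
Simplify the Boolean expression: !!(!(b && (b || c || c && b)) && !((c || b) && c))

!!(!(b && (b || c || c && b)) && !((c || b) && c))
= !(b && (b || c || c && b)) && !((c || b) && c)
= !(b && (b || c || c && b)) && !c
= !(b && (b || c)) && !c
= !b && !c

!b && !c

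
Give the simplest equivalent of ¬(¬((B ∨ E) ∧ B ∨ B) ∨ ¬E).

B ∧ E

¬(¬((B ∨ E) ∧ B ∨ B) ∨ ¬E)
= ¬(¬(B ∨ B) ∨ ¬E)   [absorption]
= (B ∨ B) ∧ E   [De Morgan]
= B ∧ E   [idempotence]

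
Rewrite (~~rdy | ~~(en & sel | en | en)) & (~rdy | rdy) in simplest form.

rdy | en

(~~rdy | ~~(en & sel | en | en)) & (~rdy | rdy)
= (~~rdy | ~~(en | en)) & (~rdy | rdy)
= (~~rdy | en | en) & (~rdy | rdy)
= ~~rdy | en | en
= ~~rdy | en
= rdy | en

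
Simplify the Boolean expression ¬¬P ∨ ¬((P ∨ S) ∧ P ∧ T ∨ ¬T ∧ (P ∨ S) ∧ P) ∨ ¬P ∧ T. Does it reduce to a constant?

True

¬¬P ∨ ¬((P ∨ S) ∧ P ∧ T ∨ ¬T ∧ (P ∨ S) ∧ P) ∨ ¬P ∧ T
= ¬¬P ∨ ¬((P ∨ S) ∧ P) ∨ ¬P ∧ T
= ¬¬P ∨ ¬P ∨ ¬P ∧ T
= ¬¬P ∨ ¬P
= P ∨ ¬P
= True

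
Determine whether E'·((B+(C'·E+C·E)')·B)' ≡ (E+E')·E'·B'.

E1: E'·((B+(C'·E+C·E)')·B)'
    = E'·((B+E')·B)'   (distribution)
    = E'·B'   (absorption)
E2: (E+E')·E'·B'
    = E'·B'   (complement / identity)
Both reduce to E'·B', so they are equivalent.

Yes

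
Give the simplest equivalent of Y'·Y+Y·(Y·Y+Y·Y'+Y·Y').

Y'·Y+Y·(Y·Y+Y·Y'+Y·Y')
= Y'·Y+Y·(Y·Y+Y·Y')   [complement / identity]
= Y'·Y+Y·Y   [distribution]
= Y   [distribution]

Y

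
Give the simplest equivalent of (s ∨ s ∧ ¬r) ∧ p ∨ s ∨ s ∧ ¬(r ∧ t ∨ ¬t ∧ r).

(s ∨ s ∧ ¬r) ∧ p ∨ s ∨ s ∧ ¬(r ∧ t ∨ ¬t ∧ r)
= (s ∨ s ∧ ¬r) ∧ p ∨ s ∨ s ∧ ¬r   (distribution)
= s ∨ s ∧ ¬r   (absorption)
= s   (absorption)

s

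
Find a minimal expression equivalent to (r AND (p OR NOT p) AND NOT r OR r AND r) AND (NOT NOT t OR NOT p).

r AND (t OR NOT p)

(r AND (p OR NOT p) AND NOT r OR r AND r) AND (NOT NOT t OR NOT p)
= (r AND NOT r OR r AND r) AND (NOT NOT t OR NOT p)   — complement / identity
= r AND (NOT NOT t OR NOT p)   — distribution
= r AND (t OR NOT p)   — double negation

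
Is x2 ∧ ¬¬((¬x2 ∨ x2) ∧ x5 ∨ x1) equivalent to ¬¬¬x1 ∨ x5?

E1: x2 ∧ ¬¬((¬x2 ∨ x2) ∧ x5 ∨ x1)
    = x2 ∧ ¬¬(x5 ∨ x1)   — complement / identity
    = x2 ∧ (x5 ∨ x1)   — double negation
E2: ¬¬¬x1 ∨ x5
    = ¬x1 ∨ x5   — double negation
These differ: at x1=0, x2=0, x5=0, E1 = 0 but E2 = 1.

No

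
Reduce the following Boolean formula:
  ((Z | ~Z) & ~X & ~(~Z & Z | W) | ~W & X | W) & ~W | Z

((Z | ~Z) & ~X & ~(~Z & Z | W) | ~W & X | W) & ~W | Z
= ((Z | ~Z) & ~X & ~W | ~W & X | W) & ~W | Z   [complement / identity]
= (~X & ~W | ~W & X | W) & ~W | Z   [complement / identity]
= (~W | W) & ~W | Z   [distribution]
= ~W | Z   [complement / identity]

~W | Z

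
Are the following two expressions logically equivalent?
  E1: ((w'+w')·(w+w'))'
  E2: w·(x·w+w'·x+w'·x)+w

E1: ((w'+w')·(w+w'))'
    = (w'+w')'   — complement / identity
    = (w')'   — idempotence
    = w   — double negation
E2: w·(x·w+w'·x+w'·x)+w
    = w·(x·w+w'·x)+w   — idempotence
    = w·x+w   — distribution
    = w   — absorption
Both reduce to w, so they are equivalent.

Yes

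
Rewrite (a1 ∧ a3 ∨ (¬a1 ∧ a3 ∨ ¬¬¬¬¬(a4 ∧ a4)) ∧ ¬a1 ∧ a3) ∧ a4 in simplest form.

(a1 ∧ a3 ∨ (¬a1 ∧ a3 ∨ ¬¬¬¬¬(a4 ∧ a4)) ∧ ¬a1 ∧ a3) ∧ a4
= (a1 ∧ a3 ∨ (¬a1 ∧ a3 ∨ ¬¬¬¬¬a4) ∧ ¬a1 ∧ a3) ∧ a4   — idempotence
= (a1 ∧ a3 ∨ (¬a1 ∧ a3 ∨ ¬¬¬a4) ∧ ¬a1 ∧ a3) ∧ a4   — double negation
= (a1 ∧ a3 ∨ (¬a1 ∧ a3 ∨ ¬a4) ∧ ¬a1 ∧ a3) ∧ a4   — double negation
= (a1 ∧ a3 ∨ ¬a1 ∧ a3) ∧ a4   — absorption
= a3 ∧ a4   — distribution

a3 ∧ a4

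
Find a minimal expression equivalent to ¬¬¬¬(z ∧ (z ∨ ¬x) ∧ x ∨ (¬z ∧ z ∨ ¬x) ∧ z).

z

¬¬¬¬(z ∧ (z ∨ ¬x) ∧ x ∨ (¬z ∧ z ∨ ¬x) ∧ z)
= ¬¬(z ∧ (z ∨ ¬x) ∧ x ∨ (¬z ∧ z ∨ ¬x) ∧ z)   — double negation
= z ∧ (z ∨ ¬x) ∧ x ∨ (¬z ∧ z ∨ ¬x) ∧ z   — double negation
= z ∧ (z ∨ ¬x) ∧ x ∨ ¬x ∧ z   — complement / identity
= z ∧ x ∨ ¬x ∧ z   — absorption
= z   — distribution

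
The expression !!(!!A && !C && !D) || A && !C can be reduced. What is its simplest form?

A && !C

!!(!!A && !C && !D) || A && !C
= !!A && !C && !D || A && !C   — double negation
= A && !C && !D || A && !C   — double negation
= A && !C   — absorption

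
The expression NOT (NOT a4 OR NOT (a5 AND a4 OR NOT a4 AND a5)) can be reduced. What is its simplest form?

a4 AND a5

NOT (NOT a4 OR NOT (a5 AND a4 OR NOT a4 AND a5))
= NOT (NOT a4 OR NOT a5)   (distribution)
= a4 AND a5   (De Morgan)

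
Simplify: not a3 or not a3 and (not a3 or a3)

not a3

not a3 or not a3 and (not a3 or a3)
= not a3 or not a3   [complement / identity]
= not a3   [idempotence]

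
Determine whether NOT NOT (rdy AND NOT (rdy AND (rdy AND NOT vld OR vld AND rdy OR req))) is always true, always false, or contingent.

always false

NOT NOT (rdy AND NOT (rdy AND (rdy AND NOT vld OR vld AND rdy OR req)))
= NOT NOT (rdy AND NOT (rdy AND (rdy OR req)))   [distribution]
= rdy AND NOT (rdy AND (rdy OR req))   [double negation]
= rdy AND NOT rdy   [absorption]
= FALSE   [complement]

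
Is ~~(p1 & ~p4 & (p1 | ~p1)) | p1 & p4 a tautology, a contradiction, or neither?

~~(p1 & ~p4 & (p1 | ~p1)) | p1 & p4
= ~~(p1 & ~p4) | p1 & p4   [complement / identity]
= p1 & ~p4 | p1 & p4   [double negation]
= p1   [distribution]
This depends on p1, so it is not a constant.

neither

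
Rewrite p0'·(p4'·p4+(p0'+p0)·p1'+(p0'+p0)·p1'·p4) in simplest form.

p0'·p1'

p0'·(p4'·p4+(p0'+p0)·p1'+(p0'+p0)·p1'·p4)
= p0'·((p0'+p0)·p1'+(p0'+p0)·p1'·p4)   [complement / identity]
= p0'·(p0'+p0)·p1'   [absorption]
= p0'·p1'   [complement / identity]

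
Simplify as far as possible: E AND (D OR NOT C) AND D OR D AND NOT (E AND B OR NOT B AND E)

D

E AND (D OR NOT C) AND D OR D AND NOT (E AND B OR NOT B AND E)
= E AND D OR D AND NOT (E AND B OR NOT B AND E)   (absorption)
= E AND D OR D AND NOT E   (distribution)
= D   (distribution)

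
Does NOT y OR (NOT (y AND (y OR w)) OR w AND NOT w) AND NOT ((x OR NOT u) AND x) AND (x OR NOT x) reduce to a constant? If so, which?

NOT y OR (NOT (y AND (y OR w)) OR w AND NOT w) AND NOT ((x OR NOT u) AND x) AND (x OR NOT x)
= NOT y OR (NOT (y AND (y OR w)) OR w AND NOT w) AND NOT ((x OR NOT u) AND x)   — complement / identity
= NOT y OR (NOT (y AND (y OR w)) OR w AND NOT w) AND NOT x   — absorption
= NOT y OR NOT (y AND (y OR w)) AND NOT x   — complement / identity
= NOT y OR NOT y AND NOT x   — absorption
= NOT y   — absorption
This depends on y, so it is not a constant.

no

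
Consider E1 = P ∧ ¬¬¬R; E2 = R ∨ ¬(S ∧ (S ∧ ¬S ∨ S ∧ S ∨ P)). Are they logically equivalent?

No

E1: P ∧ ¬¬¬R
    = P ∧ ¬R   — double negation
E2: R ∨ ¬(S ∧ (S ∧ ¬S ∨ S ∧ S ∨ P))
    = R ∨ ¬(S ∧ (S ∨ P))   — distribution
    = R ∨ ¬S   — absorption
These differ: at P=0, R=1, S=0, E1 = 0 but E2 = 1.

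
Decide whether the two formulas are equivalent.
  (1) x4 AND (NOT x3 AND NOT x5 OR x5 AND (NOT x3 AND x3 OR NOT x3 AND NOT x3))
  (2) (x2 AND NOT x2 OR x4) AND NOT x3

Yes

E1: x4 AND (NOT x3 AND NOT x5 OR x5 AND (NOT x3 AND x3 OR NOT x3 AND NOT x3))
    = x4 AND (NOT x3 AND NOT x5 OR x5 AND NOT x3)   [distribution]
    = x4 AND NOT x3   [distribution]
E2: (x2 AND NOT x2 OR x4) AND NOT x3
    = x4 AND NOT x3   [complement / identity]
Both reduce to x4 AND NOT x3, so they are equivalent.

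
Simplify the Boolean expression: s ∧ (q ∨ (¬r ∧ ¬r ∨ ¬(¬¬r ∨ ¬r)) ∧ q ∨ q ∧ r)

s ∧ q

s ∧ (q ∨ (¬r ∧ ¬r ∨ ¬(¬¬r ∨ ¬r)) ∧ q ∨ q ∧ r)
= s ∧ (q ∨ (¬r ∧ ¬r ∨ ¬r ∧ r) ∧ q ∨ q ∧ r)
= s ∧ (q ∨ ¬r ∧ q ∨ q ∧ r)
= s ∧ (q ∨ q)
= s ∧ q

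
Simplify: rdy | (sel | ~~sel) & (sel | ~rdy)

rdy | sel

rdy | (sel | ~~sel) & (sel | ~rdy)
= rdy | sel | ~~sel & ~rdy   (distribution)
= rdy | sel | sel & ~rdy   (double negation)
= rdy | sel   (absorption)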